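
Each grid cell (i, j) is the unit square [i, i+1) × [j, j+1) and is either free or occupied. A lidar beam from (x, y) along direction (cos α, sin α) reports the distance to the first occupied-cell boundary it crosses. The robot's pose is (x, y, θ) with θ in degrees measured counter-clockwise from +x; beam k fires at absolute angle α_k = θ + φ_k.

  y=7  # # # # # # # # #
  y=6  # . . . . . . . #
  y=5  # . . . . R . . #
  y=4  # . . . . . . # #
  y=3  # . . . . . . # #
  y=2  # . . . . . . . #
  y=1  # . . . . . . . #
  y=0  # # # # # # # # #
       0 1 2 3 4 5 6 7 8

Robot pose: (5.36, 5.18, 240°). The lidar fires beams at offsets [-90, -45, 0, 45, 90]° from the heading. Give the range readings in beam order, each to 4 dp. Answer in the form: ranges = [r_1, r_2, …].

ranges = [3.6400, 4.5138, 4.8266, 4.3275, 1.8937]

beam 1: φ=-90°, α=150°
  cosα=-0.8660 sinα=0.5000 | (5,5) | tMaxX 0.4157 tMaxY 1.6400 | tΔX 1.1547 tΔY 2.0000
    t=0.4157 [x] (4,5)
    t=1.5704 [x] (3,5)
    t=1.6400 [y] (3,6)
    t=2.7251 [x] (2,6)
    t=3.6400 [y] (2,7) — stop
  → r_1 = 3.6400
beam 2: φ=-45°, α=195°
  cosα=-0.9659 sinα=-0.2588 | (5,5) | tMaxX 0.3727 tMaxY 0.6955 | tΔX 1.0353 tΔY 3.8637
    t=0.3727 [x] (4,5)
    t=0.6955 [y] (4,4)
    t=1.4080 [x] (3,4)
    t=2.4433 [x] (2,4)
    t=3.4785 [x] (1,4)
    t=4.5138 [x] (0,4) — stop
  → r_2 = 4.5138
beam 3: φ=0°, α=240°
  cosα=-0.5000 sinα=-0.8660 | (5,5) | tMaxX 0.7200 tMaxY 0.2078 | tΔX 2.0000 tΔY 1.1547
    t=0.2078 [y] (5,4)
    t=0.7200 [x] (4,4)
    t=1.3625 [y] (4,3)
    t=2.5172 [y] (4,2)
    t=2.7200 [x] (3,2)
    t=3.6719 [y] (3,1)
    t=4.7200 [x] (2,1)
    t=4.8266 [y] (2,0) — stop
  → r_3 = 4.8266
beam 4: φ=45°, α=285°
  cosα=0.2588 sinα=-0.9659 | (5,5) | tMaxX 2.4728 tMaxY 0.1863 | tΔX 3.8637 tΔY 1.0353
    t=0.1863 [y] (5,4)
    t=1.2216 [y] (5,3)
    t=2.2569 [y] (5,2)
    t=2.4728 [x] (6,2)
    t=3.2922 [y] (6,1)
    t=4.3275 [y] (6,0) — stop
  → r_4 = 4.3275
beam 5: φ=90°, α=330°
  cosα=0.8660 sinα=-0.5000 | (5,5) | tMaxX 0.7390 tMaxY 0.3600 | tΔX 1.1547 tΔY 2.0000
    t=0.3600 [y] (5,4)
    t=0.7390 [x] (6,4)
    t=1.8937 [x] (7,4) — stop
  → r_5 = 1.8937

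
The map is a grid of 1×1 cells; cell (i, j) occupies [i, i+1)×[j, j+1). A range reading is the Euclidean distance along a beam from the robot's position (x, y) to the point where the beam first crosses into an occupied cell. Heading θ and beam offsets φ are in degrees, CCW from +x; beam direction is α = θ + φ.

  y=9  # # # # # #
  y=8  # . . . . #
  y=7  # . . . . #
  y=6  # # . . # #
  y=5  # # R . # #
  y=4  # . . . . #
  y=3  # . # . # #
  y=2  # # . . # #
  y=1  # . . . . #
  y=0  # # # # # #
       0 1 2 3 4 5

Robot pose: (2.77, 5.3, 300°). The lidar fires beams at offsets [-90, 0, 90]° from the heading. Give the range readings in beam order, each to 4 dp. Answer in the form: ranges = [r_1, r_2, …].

beam 1: φ=-90°, α=210°
  dir = (cos 210°, sin 210°) = (-0.8660, -0.5000); from cell (2,5)
  next x-line at t=0.8891, next y-line at t=0.6000; Δt_x=1.1547, Δt_y=2.0000
    y: enter (2,4) at t=0.6000
    x: enter (1,4) at t=0.8891
    x: enter (0,4) at t=2.0438 ← occupied
  → r_1 = 2.0438
beam 2: φ=0°, α=300°
  dir = (cos 300°, sin 300°) = (0.5000, -0.8660); from cell (2,5)
  next x-line at t=0.4600, next y-line at t=0.3464; Δt_x=2.0000, Δt_y=1.1547
    y: enter (2,4) at t=0.3464
    x: enter (3,4) at t=0.4600
    y: enter (3,3) at t=1.5011
    x: enter (4,3) at t=2.4600 ← occupied
  → r_2 = 2.4600
beam 3: φ=90°, α=30°
  dir = (cos 30°, sin 30°) = (0.8660, 0.5000); from cell (2,5)
  next x-line at t=0.2656, next y-line at t=1.4000; Δt_x=1.1547, Δt_y=2.0000
    x: enter (3,5) at t=0.2656
    y: enter (3,6) at t=1.4000
    x: enter (4,6) at t=1.4203 ← occupied
  → r_3 = 1.4203

ranges = [2.0438, 2.4600, 1.4203]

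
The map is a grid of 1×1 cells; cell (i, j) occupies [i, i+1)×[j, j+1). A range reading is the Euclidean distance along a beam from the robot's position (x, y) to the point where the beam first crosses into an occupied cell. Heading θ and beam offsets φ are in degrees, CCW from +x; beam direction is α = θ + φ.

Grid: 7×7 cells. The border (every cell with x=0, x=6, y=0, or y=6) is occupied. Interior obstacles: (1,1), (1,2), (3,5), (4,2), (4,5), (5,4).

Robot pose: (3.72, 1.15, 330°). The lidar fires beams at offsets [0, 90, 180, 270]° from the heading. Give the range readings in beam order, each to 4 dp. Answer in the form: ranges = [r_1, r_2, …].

beam 1: φ=0°, α=330°
  cosα=0.8660 sinα=-0.5000 | (3,1) | tMaxX 0.3233 tMaxY 0.3000 | tΔX 1.1547 tΔY 2.0000
    t=0.3000 [y] (3,0) — stop
  → r_1 = 0.3000
beam 2: φ=90°, α=60°
  cosα=0.5000 sinα=0.8660 | (3,1) | tMaxX 0.5600 tMaxY 0.9815 | tΔX 2.0000 tΔY 1.1547
    t=0.5600 [x] (4,1)
    t=0.9815 [y] (4,2) — stop
  → r_2 = 0.9815
beam 3: φ=180°, α=150°
  cosα=-0.8660 sinα=0.5000 | (3,1) | tMaxX 0.8314 tMaxY 1.7000 | tΔX 1.1547 tΔY 2.0000
    t=0.8314 [x] (2,1)
    t=1.7000 [y] (2,2)
    t=1.9861 [x] (1,2) — stop
  → r_3 = 1.9861
beam 4: φ=270°, α=240°
  cosα=-0.5000 sinα=-0.8660 | (3,1) | tMaxX 1.4400 tMaxY 0.1732 | tΔX 2.0000 tΔY 1.1547
    t=0.1732 [y] (3,0) — stop
  → r_4 = 0.1732

ranges = [0.3000, 0.9815, 1.9861, 0.1732]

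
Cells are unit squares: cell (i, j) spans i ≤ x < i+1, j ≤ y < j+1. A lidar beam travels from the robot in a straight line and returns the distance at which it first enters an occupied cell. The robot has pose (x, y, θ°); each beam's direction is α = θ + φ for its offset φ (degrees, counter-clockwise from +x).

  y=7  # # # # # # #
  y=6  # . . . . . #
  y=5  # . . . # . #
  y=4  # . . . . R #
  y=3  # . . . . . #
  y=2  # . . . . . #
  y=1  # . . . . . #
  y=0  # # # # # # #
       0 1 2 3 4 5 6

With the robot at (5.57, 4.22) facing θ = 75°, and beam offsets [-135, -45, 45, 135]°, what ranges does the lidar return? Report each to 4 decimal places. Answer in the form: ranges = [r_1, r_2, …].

ranges = [0.8600, 0.4965, 1.1400, 5.2770]

beam 1: φ=-135°, α=300°
  cosα=0.5000 sinα=-0.8660 | (5,4) | tMaxX 0.8600 tMaxY 0.2540 | tΔX 2.0000 tΔY 1.1547
    t=0.2540 [y] (5,3)
    t=0.8600 [x] (6,3) — stop
  → r_1 = 0.8600
beam 2: φ=-45°, α=30°
  cosα=0.8660 sinα=0.5000 | (5,4) | tMaxX 0.4965 tMaxY 1.5600 | tΔX 1.1547 tΔY 2.0000
    t=0.4965 [x] (6,4) — stop
  → r_2 = 0.4965
beam 3: φ=45°, α=120°
  cosα=-0.5000 sinα=0.8660 | (5,4) | tMaxX 1.1400 tMaxY 0.9007 | tΔX 2.0000 tΔY 1.1547
    t=0.9007 [y] (5,5)
    t=1.1400 [x] (4,5) — stop
  → r_3 = 1.1400
beam 4: φ=135°, α=210°
  cosα=-0.8660 sinα=-0.5000 | (5,4) | tMaxX 0.6582 tMaxY 0.4400 | tΔX 1.1547 tΔY 2.0000
    t=0.4400 [y] (5,3)
    t=0.6582 [x] (4,3)
    t=1.8129 [x] (3,3)
    t=2.4400 [y] (3,2)
    t=2.9676 [x] (2,2)
    t=4.1223 [x] (1,2)
    t=4.4400 [y] (1,1)
    t=5.2770 [x] (0,1) — stop
  → r_4 = 5.2770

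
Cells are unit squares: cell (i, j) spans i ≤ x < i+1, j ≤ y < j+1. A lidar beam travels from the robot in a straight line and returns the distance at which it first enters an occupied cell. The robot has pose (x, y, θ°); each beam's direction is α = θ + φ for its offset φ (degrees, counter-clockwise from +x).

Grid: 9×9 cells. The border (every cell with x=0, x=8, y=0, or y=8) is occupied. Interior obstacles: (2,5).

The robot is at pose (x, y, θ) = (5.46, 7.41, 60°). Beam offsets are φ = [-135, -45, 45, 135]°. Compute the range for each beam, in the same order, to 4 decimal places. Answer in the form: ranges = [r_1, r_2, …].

ranges = [6.6361, 2.2796, 0.6108, 4.6173]

beam 1: φ=-135°, α=285°
  direction (0.2588, -0.9659); cell (5,7); t to first gridline: x 2.0864, y 0.4245 (then +3.8637 / +1.0353)
    (5,6) via y @ 0.4245
    (5,5) via y @ 1.4597
    (6,5) via x @ 2.0864
    (6,4) via y @ 2.4950
    (6,3) via y @ 3.5303
    (6,2) via y @ 4.5656
    (6,1) via y @ 5.6008
    (7,1) via x @ 5.9501
    (7,0) via y @ 6.6361  # hit
  → r_1 = 6.6361
beam 2: φ=-45°, α=15°
  direction (0.9659, 0.2588); cell (5,7); t to first gridline: x 0.5590, y 2.2796 (then +1.0353 / +3.8637)
    (6,7) via x @ 0.5590
    (7,7) via x @ 1.5943
    (7,8) via y @ 2.2796  # hit
  → r_2 = 2.2796
beam 3: φ=45°, α=105°
  direction (-0.2588, 0.9659); cell (5,7); t to first gridline: x 1.7773, y 0.6108 (then +3.8637 / +1.0353)
    (5,8) via y @ 0.6108  # hit
  → r_3 = 0.6108
beam 4: φ=135°, α=195°
  direction (-0.9659, -0.2588); cell (5,7); t to first gridline: x 0.4762, y 1.5841 (then +1.0353 / +3.8637)
    (4,7) via x @ 0.4762
    (3,7) via x @ 1.5115
    (3,6) via y @ 1.5841
    (2,6) via x @ 2.5468
    (1,6) via x @ 3.5821
    (0,6) via x @ 4.6173  # hit
  → r_4 = 4.6173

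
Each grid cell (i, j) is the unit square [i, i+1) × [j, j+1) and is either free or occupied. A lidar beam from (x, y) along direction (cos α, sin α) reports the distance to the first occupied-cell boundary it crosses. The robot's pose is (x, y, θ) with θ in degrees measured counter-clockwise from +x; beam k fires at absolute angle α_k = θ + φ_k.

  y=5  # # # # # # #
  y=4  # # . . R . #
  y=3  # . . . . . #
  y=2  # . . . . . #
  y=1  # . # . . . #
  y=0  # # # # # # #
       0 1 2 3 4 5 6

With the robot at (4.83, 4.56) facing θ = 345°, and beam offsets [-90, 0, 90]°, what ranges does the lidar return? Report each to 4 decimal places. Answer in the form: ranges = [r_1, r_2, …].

beam 1: φ=-90°, α=255°
  cosα=-0.2588 sinα=-0.9659 | (4,4) | tMaxX 3.2069 tMaxY 0.5798 | tΔX 3.8637 tΔY 1.0353
    t=0.5798 [y] (4,3)
    t=1.6150 [y] (4,2)
    t=2.6503 [y] (4,1)
    t=3.2069 [x] (3,1)
    t=3.6856 [y] (3,0) — stop
  → r_1 = 3.6856
beam 2: φ=0°, α=345°
  cosα=0.9659 sinα=-0.2588 | (4,4) | tMaxX 0.1760 tMaxY 2.1637 | tΔX 1.0353 tΔY 3.8637
    t=0.1760 [x] (5,4)
    t=1.2113 [x] (6,4) — stop
  → r_2 = 1.2113
beam 3: φ=90°, α=75°
  cosα=0.2588 sinα=0.9659 | (4,4) | tMaxX 0.6568 tMaxY 0.4555 | tΔX 3.8637 tΔY 1.0353
    t=0.4555 [y] (4,5) — stop
  → r_3 = 0.4555

ranges = [3.6856, 1.2113, 0.4555]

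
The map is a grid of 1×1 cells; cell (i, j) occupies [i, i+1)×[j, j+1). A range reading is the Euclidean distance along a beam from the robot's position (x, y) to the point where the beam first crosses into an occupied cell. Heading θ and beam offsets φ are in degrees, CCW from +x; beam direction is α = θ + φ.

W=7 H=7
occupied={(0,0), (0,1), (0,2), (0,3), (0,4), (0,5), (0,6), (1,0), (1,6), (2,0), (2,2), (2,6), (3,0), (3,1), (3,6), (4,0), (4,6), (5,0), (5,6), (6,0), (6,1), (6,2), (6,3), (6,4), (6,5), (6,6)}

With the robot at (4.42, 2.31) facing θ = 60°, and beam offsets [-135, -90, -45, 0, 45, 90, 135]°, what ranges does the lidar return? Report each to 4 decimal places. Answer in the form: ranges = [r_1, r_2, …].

ranges = [1.3562, 1.8244, 1.6357, 3.1600, 3.8202, 3.9491, 1.1977]

beam 1: φ=-135°, α=285°
  dir = (cos 285°, sin 285°) = (0.2588, -0.9659); from cell (4,2)
  next x-line at t=2.2409, next y-line at t=0.3209; Δt_x=3.8637, Δt_y=1.0353
    y: enter (4,1) at t=0.3209
    y: enter (4,0) at t=1.3562 ← occupied
  → r_1 = 1.3562
beam 2: φ=-90°, α=330°
  dir = (cos 330°, sin 330°) = (0.8660, -0.5000); from cell (4,2)
  next x-line at t=0.6697, next y-line at t=0.6200; Δt_x=1.1547, Δt_y=2.0000
    y: enter (4,1) at t=0.6200
    x: enter (5,1) at t=0.6697
    x: enter (6,1) at t=1.8244 ← occupied
  → r_2 = 1.8244
beam 3: φ=-45°, α=15°
  dir = (cos 15°, sin 15°) = (0.9659, 0.2588); from cell (4,2)
  next x-line at t=0.6005, next y-line at t=2.6660; Δt_x=1.0353, Δt_y=3.8637
    x: enter (5,2) at t=0.6005
    x: enter (6,2) at t=1.6357 ← occupied
  → r_3 = 1.6357
beam 4: φ=0°, α=60°
  dir = (cos 60°, sin 60°) = (0.5000, 0.8660); from cell (4,2)
  next x-line at t=1.1600, next y-line at t=0.7967; Δt_x=2.0000, Δt_y=1.1547
    y: enter (4,3) at t=0.7967
    x: enter (5,3) at t=1.1600
    y: enter (5,4) at t=1.9514
    y: enter (5,5) at t=3.1061
    x: enter (6,5) at t=3.1600 ← occupied
  → r_4 = 3.1600
beam 5: φ=45°, α=105°
  dir = (cos 105°, sin 105°) = (-0.2588, 0.9659); from cell (4,2)
  next x-line at t=1.6228, next y-line at t=0.7143; Δt_x=3.8637, Δt_y=1.0353
    y: enter (4,3) at t=0.7143
    x: enter (3,3) at t=1.6228
    y: enter (3,4) at t=1.7496
    y: enter (3,5) at t=2.7849
    y: enter (3,6) at t=3.8202 ← occupied
  → r_5 = 3.8202
beam 6: φ=90°, α=150°
  dir = (cos 150°, sin 150°) = (-0.8660, 0.5000); from cell (4,2)
  next x-line at t=0.4850, next y-line at t=1.3800; Δt_x=1.1547, Δt_y=2.0000
    x: enter (3,2) at t=0.4850
    y: enter (3,3) at t=1.3800
    x: enter (2,3) at t=1.6397
    x: enter (1,3) at t=2.7944
    y: enter (1,4) at t=3.3800
    x: enter (0,4) at t=3.9491 ← occupied
  → r_6 = 3.9491
beam 7: φ=135°, α=195°
  dir = (cos 195°, sin 195°) = (-0.9659, -0.2588); from cell (4,2)
  next x-line at t=0.4348, next y-line at t=1.1977; Δt_x=1.0353, Δt_y=3.8637
    x: enter (3,2) at t=0.4348
    y: enter (3,1) at t=1.1977 ← occupied
  → r_7 = 1.1977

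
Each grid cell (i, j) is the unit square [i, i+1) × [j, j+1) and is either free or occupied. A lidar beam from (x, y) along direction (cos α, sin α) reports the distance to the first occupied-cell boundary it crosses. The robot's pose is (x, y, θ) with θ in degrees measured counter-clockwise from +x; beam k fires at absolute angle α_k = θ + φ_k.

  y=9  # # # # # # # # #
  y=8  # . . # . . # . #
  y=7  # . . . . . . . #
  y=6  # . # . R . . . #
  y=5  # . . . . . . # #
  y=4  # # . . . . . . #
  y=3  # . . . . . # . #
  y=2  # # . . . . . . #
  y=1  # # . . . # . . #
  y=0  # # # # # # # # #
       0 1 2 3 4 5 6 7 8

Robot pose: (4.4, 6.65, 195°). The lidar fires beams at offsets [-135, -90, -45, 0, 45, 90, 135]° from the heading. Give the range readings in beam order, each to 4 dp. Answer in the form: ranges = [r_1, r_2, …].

beam 1: φ=-135°, α=60°
  dir = (cos 60°, sin 60°) = (0.5000, 0.8660); from cell (4,6)
  next x-line at t=1.2000, next y-line at t=0.4041; Δt_x=2.0000, Δt_y=1.1547
    y: enter (4,7) at t=0.4041
    x: enter (5,7) at t=1.2000
    y: enter (5,8) at t=1.5588
    y: enter (5,9) at t=2.7135 ← occupied
  → r_1 = 2.7135
beam 2: φ=-90°, α=105°
  dir = (cos 105°, sin 105°) = (-0.2588, 0.9659); from cell (4,6)
  next x-line at t=1.5455, next y-line at t=0.3623; Δt_x=3.8637, Δt_y=1.0353
    y: enter (4,7) at t=0.3623
    y: enter (4,8) at t=1.3976
    x: enter (3,8) at t=1.5455 ← occupied
  → r_2 = 1.5455
beam 3: φ=-45°, α=150°
  dir = (cos 150°, sin 150°) = (-0.8660, 0.5000); from cell (4,6)
  next x-line at t=0.4619, next y-line at t=0.7000; Δt_x=1.1547, Δt_y=2.0000
    x: enter (3,6) at t=0.4619
    y: enter (3,7) at t=0.7000
    x: enter (2,7) at t=1.6166
    y: enter (2,8) at t=2.7000
    x: enter (1,8) at t=2.7713
    x: enter (0,8) at t=3.9260 ← occupied
  → r_3 = 3.9260
beam 4: φ=0°, α=195°
  dir = (cos 195°, sin 195°) = (-0.9659, -0.2588); from cell (4,6)
  next x-line at t=0.4141, next y-line at t=2.5114; Δt_x=1.0353, Δt_y=3.8637
    x: enter (3,6) at t=0.4141
    x: enter (2,6) at t=1.4494 ← occupied
  → r_4 = 1.4494
beam 5: φ=45°, α=240°
  dir = (cos 240°, sin 240°) = (-0.5000, -0.8660); from cell (4,6)
  next x-line at t=0.8000, next y-line at t=0.7506; Δt_x=2.0000, Δt_y=1.1547
    y: enter (4,5) at t=0.7506
    x: enter (3,5) at t=0.8000
    y: enter (3,4) at t=1.9053
    x: enter (2,4) at t=2.8000
    y: enter (2,3) at t=3.0600
    y: enter (2,2) at t=4.2147
    x: enter (1,2) at t=4.8000 ← occupied
  → r_5 = 4.8000
beam 6: φ=90°, α=285°
  dir = (cos 285°, sin 285°) = (0.2588, -0.9659); from cell (4,6)
  next x-line at t=2.3182, next y-line at t=0.6729; Δt_x=3.8637, Δt_y=1.0353
    y: enter (4,5) at t=0.6729
    y: enter (4,4) at t=1.7082
    x: enter (5,4) at t=2.3182
    y: enter (5,3) at t=2.7435
    y: enter (5,2) at t=3.7788
    y: enter (5,1) at t=4.8140 ← occupied
  → r_6 = 4.8140
beam 7: φ=135°, α=330°
  dir = (cos 330°, sin 330°) = (0.8660, -0.5000); from cell (4,6)
  next x-line at t=0.6928, next y-line at t=1.3000; Δt_x=1.1547, Δt_y=2.0000
    x: enter (5,6) at t=0.6928
    y: enter (5,5) at t=1.3000
    x: enter (6,5) at t=1.8475
    x: enter (7,5) at t=3.0022 ← occupied
  → r_7 = 3.0022

ranges = [2.7135, 1.5455, 3.9260, 1.4494, 4.8000, 4.8140, 3.0022]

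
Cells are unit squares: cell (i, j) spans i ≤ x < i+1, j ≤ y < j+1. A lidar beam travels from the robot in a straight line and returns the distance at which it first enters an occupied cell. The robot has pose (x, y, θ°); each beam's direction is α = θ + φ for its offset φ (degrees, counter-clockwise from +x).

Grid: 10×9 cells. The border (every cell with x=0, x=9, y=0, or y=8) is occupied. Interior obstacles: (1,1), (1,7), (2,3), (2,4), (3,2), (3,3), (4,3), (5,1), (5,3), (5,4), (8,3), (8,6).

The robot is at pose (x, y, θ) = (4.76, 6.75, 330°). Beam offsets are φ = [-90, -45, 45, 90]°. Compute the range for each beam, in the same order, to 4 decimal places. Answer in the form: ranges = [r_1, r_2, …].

beam 1: φ=-90°, α=240°
  cosα=-0.5000 sinα=-0.8660 | (4,6) | tMaxX 1.5200 tMaxY 0.8660 | tΔX 2.0000 tΔY 1.1547
    t=0.8660 [y] (4,5)
    t=1.5200 [x] (3,5)
    t=2.0207 [y] (3,4)
    t=3.1754 [y] (3,3) — stop
  → r_1 = 3.1754
beam 2: φ=-45°, α=285°
  cosα=0.2588 sinα=-0.9659 | (4,6) | tMaxX 0.9273 tMaxY 0.7765 | tΔX 3.8637 tΔY 1.0353
    t=0.7765 [y] (4,5)
    t=0.9273 [x] (5,5)
    t=1.8117 [y] (5,4) — stop
  → r_2 = 1.8117
beam 3: φ=45°, α=15°
  cosα=0.9659 sinα=0.2588 | (4,6) | tMaxX 0.2485 tMaxY 0.9659 | tΔX 1.0353 tΔY 3.8637
    t=0.2485 [x] (5,6)
    t=0.9659 [y] (5,7)
    t=1.2837 [x] (6,7)
    t=2.3190 [x] (7,7)
    t=3.3543 [x] (8,7)
    t=4.3896 [x] (9,7) — stop
  → r_3 = 4.3896
beam 4: φ=90°, α=60°
  cosα=0.5000 sinα=0.8660 | (4,6) | tMaxX 0.4800 tMaxY 0.2887 | tΔX 2.0000 tΔY 1.1547
    t=0.2887 [y] (4,7)
    t=0.4800 [x] (5,7)
    t=1.4434 [y] (5,8) — stop
  → r_4 = 1.4434

ranges = [3.1754, 1.8117, 4.3896, 1.4434]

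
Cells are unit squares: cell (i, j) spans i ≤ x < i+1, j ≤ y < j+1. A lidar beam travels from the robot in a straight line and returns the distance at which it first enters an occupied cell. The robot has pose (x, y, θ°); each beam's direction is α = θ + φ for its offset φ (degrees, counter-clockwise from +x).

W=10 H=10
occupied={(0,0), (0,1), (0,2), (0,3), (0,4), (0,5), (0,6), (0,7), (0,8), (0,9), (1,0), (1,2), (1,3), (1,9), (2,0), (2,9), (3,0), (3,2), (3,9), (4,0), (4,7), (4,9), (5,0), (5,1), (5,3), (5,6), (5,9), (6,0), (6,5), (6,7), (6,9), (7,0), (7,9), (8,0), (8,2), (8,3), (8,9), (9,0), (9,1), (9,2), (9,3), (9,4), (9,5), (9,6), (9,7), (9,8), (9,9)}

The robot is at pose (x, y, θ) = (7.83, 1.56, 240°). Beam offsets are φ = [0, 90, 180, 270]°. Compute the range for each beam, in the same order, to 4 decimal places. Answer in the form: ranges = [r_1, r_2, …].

beam 1: φ=0°, α=240°
  dir = (cos 240°, sin 240°) = (-0.5000, -0.8660); from cell (7,1)
  next x-line at t=1.6600, next y-line at t=0.6466; Δt_x=2.0000, Δt_y=1.1547
    y: enter (7,0) at t=0.6466 ← occupied
  → r_1 = 0.6466
beam 2: φ=90°, α=330°
  dir = (cos 330°, sin 330°) = (0.8660, -0.5000); from cell (7,1)
  next x-line at t=0.1963, next y-line at t=1.1200; Δt_x=1.1547, Δt_y=2.0000
    x: enter (8,1) at t=0.1963
    y: enter (8,0) at t=1.1200 ← occupied
  → r_2 = 1.1200
beam 3: φ=180°, α=60°
  dir = (cos 60°, sin 60°) = (0.5000, 0.8660); from cell (7,1)
  next x-line at t=0.3400, next y-line at t=0.5081; Δt_x=2.0000, Δt_y=1.1547
    x: enter (8,1) at t=0.3400
    y: enter (8,2) at t=0.5081 ← occupied
  → r_3 = 0.5081
beam 4: φ=270°, α=150°
  dir = (cos 150°, sin 150°) = (-0.8660, 0.5000); from cell (7,1)
  next x-line at t=0.9584, next y-line at t=0.8800; Δt_x=1.1547, Δt_y=2.0000
    y: enter (7,2) at t=0.8800
    x: enter (6,2) at t=0.9584
    x: enter (5,2) at t=2.1131
    y: enter (5,3) at t=2.8800 ← occupied
  → r_4 = 2.8800

ranges = [0.6466, 1.1200, 0.5081, 2.8800]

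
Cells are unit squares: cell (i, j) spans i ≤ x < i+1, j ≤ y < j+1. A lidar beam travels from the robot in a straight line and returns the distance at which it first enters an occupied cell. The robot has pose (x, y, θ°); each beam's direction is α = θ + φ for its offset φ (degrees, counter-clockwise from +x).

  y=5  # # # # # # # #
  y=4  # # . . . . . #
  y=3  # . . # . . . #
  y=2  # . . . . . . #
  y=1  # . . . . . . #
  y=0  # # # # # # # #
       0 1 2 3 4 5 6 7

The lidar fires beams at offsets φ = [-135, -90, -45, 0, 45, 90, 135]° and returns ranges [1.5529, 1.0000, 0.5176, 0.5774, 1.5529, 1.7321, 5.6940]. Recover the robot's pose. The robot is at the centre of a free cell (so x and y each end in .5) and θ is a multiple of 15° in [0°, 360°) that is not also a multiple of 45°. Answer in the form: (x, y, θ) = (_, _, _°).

Enumerate (i+0.5, j+0.5, θ) over the 22 free cells and 16 admissible headings. For each, cast all 7 beams and compare to the given ranges.
  (4.5, 3.5, 240°): beam 2 = 0.5774 ≠ 1.0000 ✗
  (2.5, 2.5, 60°): beam 2 = 3.0000 ≠ 1.0000 ✗
  (5.5, 2.5, 330°): beam 1 = 4.6587 ≠ 1.5529 ✗
  (5.5, 2.5, 60°): beam 2 = 1.7321 ≠ 1.0000 ✗
  …
  (1.5, 2.5, 210°): r_1=1.5529, r_2=1.0000, r_3=0.5176, r_4=0.5774, r_5=1.5529, r_6=1.7321, r_7=5.6940 — all match ✓
Unique over the lattice → pose = (1.5, 2.5, 210°).

(x, y, θ) = (1.5, 2.5, 210°)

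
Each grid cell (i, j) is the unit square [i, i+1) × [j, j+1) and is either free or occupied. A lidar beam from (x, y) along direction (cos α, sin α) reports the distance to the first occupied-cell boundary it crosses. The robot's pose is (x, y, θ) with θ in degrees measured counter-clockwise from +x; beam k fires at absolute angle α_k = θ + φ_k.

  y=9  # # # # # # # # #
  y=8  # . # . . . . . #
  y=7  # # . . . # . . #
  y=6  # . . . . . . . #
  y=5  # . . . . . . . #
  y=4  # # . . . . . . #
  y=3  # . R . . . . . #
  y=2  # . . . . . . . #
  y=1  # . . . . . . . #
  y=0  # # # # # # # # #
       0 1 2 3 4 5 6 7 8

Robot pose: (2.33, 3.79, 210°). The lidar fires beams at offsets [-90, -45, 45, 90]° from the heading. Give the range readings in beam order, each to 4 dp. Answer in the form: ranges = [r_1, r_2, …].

beam 1: φ=-90°, α=120°
  cosα=-0.5000 sinα=0.8660 | (2,3) | tMaxX 0.6600 tMaxY 0.2425 | tΔX 2.0000 tΔY 1.1547
    t=0.2425 [y] (2,4)
    t=0.6600 [x] (1,4) — stop
  → r_1 = 0.6600
beam 2: φ=-45°, α=165°
  cosα=-0.9659 sinα=0.2588 | (2,3) | tMaxX 0.3416 tMaxY 0.8114 | tΔX 1.0353 tΔY 3.8637
    t=0.3416 [x] (1,3)
    t=0.8114 [y] (1,4) — stop
  → r_2 = 0.8114
beam 3: φ=45°, α=255°
  cosα=-0.2588 sinα=-0.9659 | (2,3) | tMaxX 1.2750 tMaxY 0.8179 | tΔX 3.8637 tΔY 1.0353
    t=0.8179 [y] (2,2)
    t=1.2750 [x] (1,2)
    t=1.8531 [y] (1,1)
    t=2.8884 [y] (1,0) — stop
  → r_3 = 2.8884
beam 4: φ=90°, α=300°
  cosα=0.5000 sinα=-0.8660 | (2,3) | tMaxX 1.3400 tMaxY 0.9122 | tΔX 2.0000 tΔY 1.1547
    t=0.9122 [y] (2,2)
    t=1.3400 [x] (3,2)
    t=2.0669 [y] (3,1)
    t=3.2216 [y] (3,0) — stop
  → r_4 = 3.2216

ranges = [0.6600, 0.8114, 2.8884, 3.2216]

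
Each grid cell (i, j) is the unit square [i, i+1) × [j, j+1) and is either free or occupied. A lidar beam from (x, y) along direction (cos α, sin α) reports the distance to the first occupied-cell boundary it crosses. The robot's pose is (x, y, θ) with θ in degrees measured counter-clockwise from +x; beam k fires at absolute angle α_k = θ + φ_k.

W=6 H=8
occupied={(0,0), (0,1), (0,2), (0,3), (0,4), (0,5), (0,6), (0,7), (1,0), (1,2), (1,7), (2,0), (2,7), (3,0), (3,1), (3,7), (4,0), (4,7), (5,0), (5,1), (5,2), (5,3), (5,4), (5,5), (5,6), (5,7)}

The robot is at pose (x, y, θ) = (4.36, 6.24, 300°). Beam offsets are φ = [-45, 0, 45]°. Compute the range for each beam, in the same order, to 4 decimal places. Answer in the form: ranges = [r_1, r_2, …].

ranges = [4.3896, 1.2800, 0.6626]

beam 1: φ=-45°, α=255°
  direction (-0.2588, -0.9659); cell (4,6); t to first gridline: x 1.3909, y 0.2485 (then +3.8637 / +1.0353)
    (4,5) via y @ 0.2485
    (4,4) via y @ 1.2837
    (3,4) via x @ 1.3909
    (3,3) via y @ 2.3190
    (3,2) via y @ 3.3543
    (3,1) via y @ 4.3896  # hit
  → r_1 = 4.3896
beam 2: φ=0°, α=300°
  direction (0.5000, -0.8660); cell (4,6); t to first gridline: x 1.2800, y 0.2771 (then +2.0000 / +1.1547)
    (4,5) via y @ 0.2771
    (5,5) via x @ 1.2800  # hit
  → r_2 = 1.2800
beam 3: φ=45°, α=345°
  direction (0.9659, -0.2588); cell (4,6); t to first gridline: x 0.6626, y 0.9273 (then +1.0353 / +3.8637)
    (5,6) via x @ 0.6626  # hit
  → r_3 = 0.6626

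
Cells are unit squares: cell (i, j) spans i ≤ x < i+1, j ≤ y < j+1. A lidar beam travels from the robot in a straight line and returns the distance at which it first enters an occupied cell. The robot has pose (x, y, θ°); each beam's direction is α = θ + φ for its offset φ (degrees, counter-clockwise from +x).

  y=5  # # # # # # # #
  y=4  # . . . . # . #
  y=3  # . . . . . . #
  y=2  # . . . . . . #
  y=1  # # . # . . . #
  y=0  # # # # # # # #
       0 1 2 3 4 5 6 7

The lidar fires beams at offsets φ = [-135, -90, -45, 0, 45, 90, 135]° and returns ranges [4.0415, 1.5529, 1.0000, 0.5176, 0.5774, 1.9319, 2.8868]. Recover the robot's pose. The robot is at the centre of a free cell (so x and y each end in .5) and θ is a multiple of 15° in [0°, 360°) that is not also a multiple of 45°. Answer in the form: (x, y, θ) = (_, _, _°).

Candidates: 21 free-cell centres × 16 headings = 336 poses. Raycast each; keep the one whose scan matches to 4 dp.
  (5.5, 2.5, 210°): beam 1 = 1.5529 ≠ 4.0415 ✗
  (5.5, 1.5, 255°): beam 6 = 1.5529 ≠ 1.9319 ✗
  (1.5, 2.5, 345°): beam 1 = 0.5774 ≠ 4.0415 ✗
  (4.5, 2.5, 255°): beam 1 = 2.8868 ≠ 4.0415 ✗
  …
  (3.5, 4.5, 75°): r_1=4.0415, r_2=1.5529, r_3=1.0000, r_4=0.5176, r_5=0.5774, r_6=1.9319, r_7=2.8868 — all match ✓
Unique over the lattice → pose = (3.5, 4.5, 75°).

(x, y, θ) = (3.5, 4.5, 75°)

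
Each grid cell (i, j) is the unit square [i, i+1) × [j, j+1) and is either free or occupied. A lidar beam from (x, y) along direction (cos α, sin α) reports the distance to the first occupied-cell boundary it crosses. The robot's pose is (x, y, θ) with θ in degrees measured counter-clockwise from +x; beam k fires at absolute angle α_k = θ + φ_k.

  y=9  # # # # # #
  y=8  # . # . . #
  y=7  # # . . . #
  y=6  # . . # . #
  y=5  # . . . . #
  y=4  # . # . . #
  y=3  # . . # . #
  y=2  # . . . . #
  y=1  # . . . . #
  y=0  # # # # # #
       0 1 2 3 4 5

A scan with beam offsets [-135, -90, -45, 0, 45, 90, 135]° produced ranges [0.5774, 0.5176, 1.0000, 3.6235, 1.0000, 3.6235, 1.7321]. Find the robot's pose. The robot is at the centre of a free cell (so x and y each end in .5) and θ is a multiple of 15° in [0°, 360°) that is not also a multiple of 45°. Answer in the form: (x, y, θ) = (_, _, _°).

(x, y, θ) = (4.5, 2.5, 105°)

Enumerate (i+0.5, j+0.5, θ) over the 27 free cells and 16 admissible headings. For each, cast all 7 beams and compare to the given ranges.
  (4.5, 5.5, 15°): beam 1 = 1.7321 ≠ 0.5774 ✗
  (1.5, 4.5, 255°): beam 1 = 1.0000 ≠ 0.5774 ✗
  (1.5, 3.5, 165°): beam 1 = 1.0000 ≠ 0.5774 ✗
  (4.5, 1.5, 105°): beam 4 = 1.9319 ≠ 3.6235 ✗
  …
  (4.5, 2.5, 105°): r_1=0.5774, r_2=0.5176, r_3=1.0000, r_4=3.6235, r_5=1.0000, r_6=3.6235, r_7=1.7321 — all match ✓
Only this pose fits every beam.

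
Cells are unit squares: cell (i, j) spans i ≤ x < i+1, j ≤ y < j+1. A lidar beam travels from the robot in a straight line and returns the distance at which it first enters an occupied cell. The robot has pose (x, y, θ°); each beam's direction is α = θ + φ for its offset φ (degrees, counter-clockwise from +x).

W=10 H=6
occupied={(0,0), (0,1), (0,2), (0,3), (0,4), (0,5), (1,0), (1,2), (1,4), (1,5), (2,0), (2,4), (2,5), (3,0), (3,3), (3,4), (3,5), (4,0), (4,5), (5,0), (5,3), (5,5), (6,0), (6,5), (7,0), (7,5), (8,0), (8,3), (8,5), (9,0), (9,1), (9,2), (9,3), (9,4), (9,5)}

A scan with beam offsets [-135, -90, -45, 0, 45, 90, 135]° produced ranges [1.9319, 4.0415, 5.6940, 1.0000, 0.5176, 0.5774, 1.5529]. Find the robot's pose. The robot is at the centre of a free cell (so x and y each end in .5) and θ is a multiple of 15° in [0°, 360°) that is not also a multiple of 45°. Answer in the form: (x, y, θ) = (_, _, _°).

(x, y, θ) = (7.5, 1.5, 210°)

Enumerate (i+0.5, j+0.5, θ) over the 25 free cells and 16 admissible headings. For each, cast all 7 beams and compare to the given ranges.
  (1.5, 3.5, 195°): beam 1 = 0.5774 ≠ 1.9319 ✗
  (2.5, 2.5, 165°): beam 1 = 1.0000 ≠ 1.9319 ✗
  (2.5, 1.5, 60°): beam 1 = 0.5176 ≠ 1.9319 ✗
  (6.5, 2.5, 345°): beam 1 = 3.0000 ≠ 1.9319 ✗
  …
  (7.5, 1.5, 210°): r_1=1.9319, r_2=4.0415, r_3=5.6940, r_4=1.0000, r_5=0.5176, r_6=0.5774, r_7=1.5529 — all match ✓
No second candidate reproduces the full scan.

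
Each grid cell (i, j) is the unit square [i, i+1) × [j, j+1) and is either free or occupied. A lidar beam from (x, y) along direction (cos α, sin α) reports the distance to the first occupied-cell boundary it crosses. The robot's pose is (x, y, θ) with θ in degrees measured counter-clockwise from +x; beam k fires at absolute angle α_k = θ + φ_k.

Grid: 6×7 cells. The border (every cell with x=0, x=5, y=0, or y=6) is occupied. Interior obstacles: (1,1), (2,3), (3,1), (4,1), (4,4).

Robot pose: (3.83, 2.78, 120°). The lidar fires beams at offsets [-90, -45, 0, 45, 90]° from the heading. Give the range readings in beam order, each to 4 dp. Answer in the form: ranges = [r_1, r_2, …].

beam 1: φ=-90°, α=30°
  cosα=0.8660 sinα=0.5000 | (3,2) | tMaxX 0.1963 tMaxY 0.4400 | tΔX 1.1547 tΔY 2.0000
    t=0.1963 [x] (4,2)
    t=0.4400 [y] (4,3)
    t=1.3510 [x] (5,3) — stop
  → r_1 = 1.3510
beam 2: φ=-45°, α=75°
  cosα=0.2588 sinα=0.9659 | (3,2) | tMaxX 0.6568 tMaxY 0.2278 | tΔX 3.8637 tΔY 1.0353
    t=0.2278 [y] (3,3)
    t=0.6568 [x] (4,3)
    t=1.2630 [y] (4,4) — stop
  → r_2 = 1.2630
beam 3: φ=0°, α=120°
  cosα=-0.5000 sinα=0.8660 | (3,2) | tMaxX 1.6600 tMaxY 0.2540 | tΔX 2.0000 tΔY 1.1547
    t=0.2540 [y] (3,3)
    t=1.4087 [y] (3,4)
    t=1.6600 [x] (2,4)
    t=2.5634 [y] (2,5)
    t=3.6600 [x] (1,5)
    t=3.7181 [y] (1,6) — stop
  → r_3 = 3.7181
beam 4: φ=45°, α=165°
  cosα=-0.9659 sinα=0.2588 | (3,2) | tMaxX 0.8593 tMaxY 0.8500 | tΔX 1.0353 tΔY 3.8637
    t=0.8500 [y] (3,3)
    t=0.8593 [x] (2,3) — stop
  → r_4 = 0.8593
beam 5: φ=90°, α=210°
  cosα=-0.8660 sinα=-0.5000 | (3,2) | tMaxX 0.9584 tMaxY 1.5600 | tΔX 1.1547 tΔY 2.0000
    t=0.9584 [x] (2,2)
    t=1.5600 [y] (2,1)
    t=2.1131 [x] (1,1) — stop
  → r_5 = 2.1131

ranges = [1.3510, 1.2630, 3.7181, 0.8593, 2.1131]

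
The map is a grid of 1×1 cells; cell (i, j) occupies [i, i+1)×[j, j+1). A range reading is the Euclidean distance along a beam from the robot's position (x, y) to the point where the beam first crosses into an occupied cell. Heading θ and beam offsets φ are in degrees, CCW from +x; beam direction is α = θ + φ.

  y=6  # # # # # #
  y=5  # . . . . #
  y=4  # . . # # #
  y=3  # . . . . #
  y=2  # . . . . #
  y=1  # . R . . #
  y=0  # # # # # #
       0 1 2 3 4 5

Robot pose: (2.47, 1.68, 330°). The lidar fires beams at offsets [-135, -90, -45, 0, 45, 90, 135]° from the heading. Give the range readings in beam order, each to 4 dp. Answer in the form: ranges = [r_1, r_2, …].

ranges = [1.5219, 0.7852, 0.7040, 1.3600, 2.6192, 2.6789, 4.4724]

beam 1: φ=-135°, α=195°
  dir = (cos 195°, sin 195°) = (-0.9659, -0.2588); from cell (2,1)
  next x-line at t=0.4866, next y-line at t=2.6273; Δt_x=1.0353, Δt_y=3.8637
    x: enter (1,1) at t=0.4866
    x: enter (0,1) at t=1.5219 ← occupied
  → r_1 = 1.5219
beam 2: φ=-90°, α=240°
  dir = (cos 240°, sin 240°) = (-0.5000, -0.8660); from cell (2,1)
  next x-line at t=0.9400, next y-line at t=0.7852; Δt_x=2.0000, Δt_y=1.1547
    y: enter (2,0) at t=0.7852 ← occupied
  → r_2 = 0.7852
beam 3: φ=-45°, α=285°
  dir = (cos 285°, sin 285°) = (0.2588, -0.9659); from cell (2,1)
  next x-line at t=2.0478, next y-line at t=0.7040; Δt_x=3.8637, Δt_y=1.0353
    y: enter (2,0) at t=0.7040 ← occupied
  → r_3 = 0.7040
beam 4: φ=0°, α=330°
  dir = (cos 330°, sin 330°) = (0.8660, -0.5000); from cell (2,1)
  next x-line at t=0.6120, next y-line at t=1.3600; Δt_x=1.1547, Δt_y=2.0000
    x: enter (3,1) at t=0.6120
    y: enter (3,0) at t=1.3600 ← occupied
  → r_4 = 1.3600
beam 5: φ=45°, α=15°
  dir = (cos 15°, sin 15°) = (0.9659, 0.2588); from cell (2,1)
  next x-line at t=0.5487, next y-line at t=1.2364; Δt_x=1.0353, Δt_y=3.8637
    x: enter (3,1) at t=0.5487
    y: enter (3,2) at t=1.2364
    x: enter (4,2) at t=1.5840
    x: enter (5,2) at t=2.6192 ← occupied
  → r_5 = 2.6192
beam 6: φ=90°, α=60°
  dir = (cos 60°, sin 60°) = (0.5000, 0.8660); from cell (2,1)
  next x-line at t=1.0600, next y-line at t=0.3695; Δt_x=2.0000, Δt_y=1.1547
    y: enter (2,2) at t=0.3695
    x: enter (3,2) at t=1.0600
    y: enter (3,3) at t=1.5242
    y: enter (3,4) at t=2.6789 ← occupied
  → r_6 = 2.6789
beam 7: φ=135°, α=105°
  dir = (cos 105°, sin 105°) = (-0.2588, 0.9659); from cell (2,1)
  next x-line at t=1.8159, next y-line at t=0.3313; Δt_x=3.8637, Δt_y=1.0353
    y: enter (2,2) at t=0.3313
    y: enter (2,3) at t=1.3666
    x: enter (1,3) at t=1.8159
    y: enter (1,4) at t=2.4018
    y: enter (1,5) at t=3.4371
    y: enter (1,6) at t=4.4724 ← occupied
  → r_7 = 4.4724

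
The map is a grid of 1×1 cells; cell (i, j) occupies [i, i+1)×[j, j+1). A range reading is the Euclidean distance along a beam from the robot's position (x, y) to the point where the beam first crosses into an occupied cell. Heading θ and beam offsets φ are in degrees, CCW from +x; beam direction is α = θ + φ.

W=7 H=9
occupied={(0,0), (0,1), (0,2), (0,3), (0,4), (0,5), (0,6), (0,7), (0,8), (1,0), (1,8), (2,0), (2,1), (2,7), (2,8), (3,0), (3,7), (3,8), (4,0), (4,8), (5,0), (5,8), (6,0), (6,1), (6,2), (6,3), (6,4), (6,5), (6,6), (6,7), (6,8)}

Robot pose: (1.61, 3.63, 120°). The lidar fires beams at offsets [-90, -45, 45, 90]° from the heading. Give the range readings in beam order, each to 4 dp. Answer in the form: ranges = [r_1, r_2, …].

beam 1: φ=-90°, α=30°
  d=(0.8660,0.5000)  start (1,3)  tX=0.4503 tY=0.7400  stride 1/|dx|=1.1547 1/|dy|=2.0000
    cross x-line → (2,3), t=0.4503
    cross y-line → (2,4), t=0.7400
    cross x-line → (3,4), t=1.6050
    cross y-line → (3,5), t=2.7400
    cross x-line → (4,5), t=2.7597
    cross x-line → (5,5), t=3.9144
    cross y-line → (5,6), t=4.7400
    cross x-line → (6,6), t=5.0691 (wall)
  → r_1 = 5.0691
beam 2: φ=-45°, α=75°
  d=(0.2588,0.9659)  start (1,3)  tX=1.5068 tY=0.3831  stride 1/|dx|=3.8637 1/|dy|=1.0353
    cross y-line → (1,4), t=0.3831
    cross y-line → (1,5), t=1.4183
    cross x-line → (2,5), t=1.5068
    cross y-line → (2,6), t=2.4536
    cross y-line → (2,7), t=3.4889 (wall)
  → r_2 = 3.4889
beam 3: φ=45°, α=165°
  d=(-0.9659,0.2588)  start (1,3)  tX=0.6315 tY=1.4296  stride 1/|dx|=1.0353 1/|dy|=3.8637
    cross x-line → (0,3), t=0.6315 (wall)
  → r_3 = 0.6315
beam 4: φ=90°, α=210°
  d=(-0.8660,-0.5000)  start (1,3)  tX=0.7044 tY=1.2600  stride 1/|dx|=1.1547 1/|dy|=2.0000
    cross x-line → (0,3), t=0.7044 (wall)
  → r_4 = 0.7044

ranges = [5.0691, 3.4889, 0.6315, 0.7044]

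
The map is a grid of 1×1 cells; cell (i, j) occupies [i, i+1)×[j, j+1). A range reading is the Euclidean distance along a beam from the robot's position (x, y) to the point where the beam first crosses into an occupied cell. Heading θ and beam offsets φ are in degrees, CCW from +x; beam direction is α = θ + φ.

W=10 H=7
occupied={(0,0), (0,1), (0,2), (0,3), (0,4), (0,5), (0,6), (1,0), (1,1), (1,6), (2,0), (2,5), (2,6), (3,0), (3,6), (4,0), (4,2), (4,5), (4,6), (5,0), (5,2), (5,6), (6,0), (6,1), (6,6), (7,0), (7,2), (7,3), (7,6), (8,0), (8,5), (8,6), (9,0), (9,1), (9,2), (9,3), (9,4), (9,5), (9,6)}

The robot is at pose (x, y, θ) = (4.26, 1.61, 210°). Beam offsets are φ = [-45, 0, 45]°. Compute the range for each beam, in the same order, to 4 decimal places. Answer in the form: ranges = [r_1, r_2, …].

ranges = [3.3750, 1.2200, 0.6315]

beam 1: φ=-45°, α=165°
  cosα=-0.9659 sinα=0.2588 | (4,1) | tMaxX 0.2692 tMaxY 1.5068 | tΔX 1.0353 tΔY 3.8637
    t=0.2692 [x] (3,1)
    t=1.3044 [x] (2,1)
    t=1.5068 [y] (2,2)
    t=2.3397 [x] (1,2)
    t=3.3750 [x] (0,2) — stop
  → r_1 = 3.3750
beam 2: φ=0°, α=210°
  cosα=-0.8660 sinα=-0.5000 | (4,1) | tMaxX 0.3002 tMaxY 1.2200 | tΔX 1.1547 tΔY 2.0000
    t=0.3002 [x] (3,1)
    t=1.2200 [y] (3,0) — stop
  → r_2 = 1.2200
beam 3: φ=45°, α=255°
  cosα=-0.2588 sinα=-0.9659 | (4,1) | tMaxX 1.0046 tMaxY 0.6315 | tΔX 3.8637 tΔY 1.0353
    t=0.6315 [y] (4,0) — stop
  → r_3 = 0.6315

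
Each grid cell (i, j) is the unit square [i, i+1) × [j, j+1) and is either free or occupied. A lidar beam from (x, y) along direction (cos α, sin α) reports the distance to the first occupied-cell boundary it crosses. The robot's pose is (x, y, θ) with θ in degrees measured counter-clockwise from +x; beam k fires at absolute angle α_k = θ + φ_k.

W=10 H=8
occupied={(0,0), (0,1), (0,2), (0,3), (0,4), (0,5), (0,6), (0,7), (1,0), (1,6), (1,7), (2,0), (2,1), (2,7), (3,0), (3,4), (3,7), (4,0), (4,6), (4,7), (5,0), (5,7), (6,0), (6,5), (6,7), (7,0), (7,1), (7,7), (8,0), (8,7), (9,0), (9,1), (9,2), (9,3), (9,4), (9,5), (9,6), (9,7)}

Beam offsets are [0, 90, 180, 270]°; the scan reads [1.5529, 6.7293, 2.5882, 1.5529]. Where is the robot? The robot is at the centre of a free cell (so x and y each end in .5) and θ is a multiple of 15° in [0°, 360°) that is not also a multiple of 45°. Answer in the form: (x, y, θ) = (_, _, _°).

(x, y, θ) = (2.5, 3.5, 285°)

The pose lattice has 42·16 = 672 candidates. Test each by forward raycasting.
  (7.5, 3.5, 15°): beam 2 = 1.9319 ≠ 6.7293 ✗
  (2.5, 5.5, 300°): beam 1 = 1.0000 ≠ 1.5529 ✗
  (8.5, 6.5, 240°): beam 1 = 6.3509 ≠ 1.5529 ✗
  …
  (2.5, 3.5, 285°): r_1=1.5529, r_2=6.7293, r_3=2.5882, r_4=1.5529 — all match ✓
Unique over the lattice → pose = (2.5, 3.5, 285°).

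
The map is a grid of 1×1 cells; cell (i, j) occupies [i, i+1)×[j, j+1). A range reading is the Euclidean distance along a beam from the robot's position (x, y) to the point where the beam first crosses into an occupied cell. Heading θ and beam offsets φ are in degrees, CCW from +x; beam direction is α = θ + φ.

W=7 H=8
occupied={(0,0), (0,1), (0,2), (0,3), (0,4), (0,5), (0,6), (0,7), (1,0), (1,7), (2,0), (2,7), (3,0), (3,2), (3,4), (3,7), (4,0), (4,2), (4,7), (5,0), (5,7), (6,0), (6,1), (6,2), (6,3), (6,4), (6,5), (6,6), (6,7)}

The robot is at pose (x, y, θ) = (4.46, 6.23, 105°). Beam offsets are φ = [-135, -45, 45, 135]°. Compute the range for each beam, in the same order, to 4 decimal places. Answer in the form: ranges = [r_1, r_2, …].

beam 1: φ=-135°, α=330°
  d=(0.8660,-0.5000)  start (4,6)  tX=0.6235 tY=0.4600  stride 1/|dx|=1.1547 1/|dy|=2.0000
    cross y-line → (4,5), t=0.4600
    cross x-line → (5,5), t=0.6235
    cross x-line → (6,5), t=1.7782 (wall)
  → r_1 = 1.7782
beam 2: φ=-45°, α=60°
  d=(0.5000,0.8660)  start (4,6)  tX=1.0800 tY=0.8891  stride 1/|dx|=2.0000 1/|dy|=1.1547
    cross y-line → (4,7), t=0.8891 (wall)
  → r_2 = 0.8891
beam 3: φ=45°, α=150°
  d=(-0.8660,0.5000)  start (4,6)  tX=0.5312 tY=1.5400  stride 1/|dx|=1.1547 1/|dy|=2.0000
    cross x-line → (3,6), t=0.5312
    cross y-line → (3,7), t=1.5400 (wall)
  → r_3 = 1.5400
beam 4: φ=135°, α=240°
  d=(-0.5000,-0.8660)  start (4,6)  tX=0.9200 tY=0.2656  stride 1/|dx|=2.0000 1/|dy|=1.1547
    cross y-line → (4,5), t=0.2656
    cross x-line → (3,5), t=0.9200
    cross y-line → (3,4), t=1.4203 (wall)
  → r_4 = 1.4203

ranges = [1.7782, 0.8891, 1.5400, 1.4203]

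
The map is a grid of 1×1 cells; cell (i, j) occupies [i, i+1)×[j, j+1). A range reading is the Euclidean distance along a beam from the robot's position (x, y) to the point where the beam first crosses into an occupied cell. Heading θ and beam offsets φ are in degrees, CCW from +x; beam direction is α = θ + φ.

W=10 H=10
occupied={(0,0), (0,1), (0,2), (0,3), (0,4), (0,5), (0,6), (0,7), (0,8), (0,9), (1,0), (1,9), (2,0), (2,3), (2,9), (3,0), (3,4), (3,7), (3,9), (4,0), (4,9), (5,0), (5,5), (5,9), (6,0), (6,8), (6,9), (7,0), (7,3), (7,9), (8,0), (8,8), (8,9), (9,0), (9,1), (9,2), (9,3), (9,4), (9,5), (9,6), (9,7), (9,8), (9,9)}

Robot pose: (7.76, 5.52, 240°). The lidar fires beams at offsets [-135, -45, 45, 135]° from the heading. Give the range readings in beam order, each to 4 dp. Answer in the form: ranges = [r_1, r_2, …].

beam 1: φ=-135°, α=105°
  direction (-0.2588, 0.9659); cell (7,5); t to first gridline: x 2.9364, y 0.4969 (then +3.8637 / +1.0353)
    (7,6) via y @ 0.4969
    (7,7) via y @ 1.5322
    (7,8) via y @ 2.5675
    (6,8) via x @ 2.9364  # hit
  → r_1 = 2.9364
beam 2: φ=-45°, α=195°
  direction (-0.9659, -0.2588); cell (7,5); t to first gridline: x 0.7868, y 2.0091 (then +1.0353 / +3.8637)
    (6,5) via x @ 0.7868
    (5,5) via x @ 1.8221  # hit
  → r_2 = 1.8221
beam 3: φ=45°, α=285°
  direction (0.2588, -0.9659); cell (7,5); t to first gridline: x 0.9273, y 0.5383 (then +3.8637 / +1.0353)
    (7,4) via y @ 0.5383
    (8,4) via x @ 0.9273
    (8,3) via y @ 1.5736
    (8,2) via y @ 2.6089
    (8,1) via y @ 3.6442
    (8,0) via y @ 4.6794  # hit
  → r_3 = 4.6794
beam 4: φ=135°, α=15°
  direction (0.9659, 0.2588); cell (7,5); t to first gridline: x 0.2485, y 1.8546 (then +1.0353 / +3.8637)
    (8,5) via x @ 0.2485
    (9,5) via x @ 1.2837  # hit
  → r_4 = 1.2837

ranges = [2.9364, 1.8221, 4.6794, 1.2837]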